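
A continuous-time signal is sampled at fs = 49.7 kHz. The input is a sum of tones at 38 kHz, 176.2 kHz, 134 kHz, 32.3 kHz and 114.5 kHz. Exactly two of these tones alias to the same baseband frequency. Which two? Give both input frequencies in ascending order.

fs/2 = 24.85 kHz.
38 kHz > fs/2 = 24.85 kHz, folds to fs − 38 kHz = 11.7 kHz.
176.2 kHz mod fs = 27.1 kHz.
27.1 kHz > fs/2 = 24.85 kHz, folds to fs − 27.1 kHz = 22.6 kHz.
134 kHz mod fs = 34.6 kHz.
34.6 kHz > fs/2 = 24.85 kHz, folds to fs − 34.6 kHz = 15.1 kHz.
32.3 kHz > fs/2 = 24.85 kHz, folds to fs − 32.3 kHz = 17.4 kHz.
114.5 kHz mod fs = 15.1 kHz.
15.1 kHz ≤ fs/2 = 24.85 kHz, appears at 15.1 kHz.
114.5 kHz and 134 kHz both map to 15.1 kHz.

114.5 kHz, 134 kHz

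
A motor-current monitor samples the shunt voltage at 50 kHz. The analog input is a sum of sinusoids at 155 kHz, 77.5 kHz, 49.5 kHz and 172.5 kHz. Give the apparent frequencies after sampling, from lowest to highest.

fs/2 = 25 kHz.
155 kHz mod fs = 5 kHz.
5 kHz ≤ fs/2 = 25 kHz, appears at 5 kHz.
77.5 kHz mod fs = 27.5 kHz.
27.5 kHz > fs/2 = 25 kHz, folds to fs − 27.5 kHz = 22.5 kHz.
49.5 kHz > fs/2 = 25 kHz, folds to fs − 49.5 kHz = 0.5 kHz.
172.5 kHz mod fs = 22.5 kHz.
22.5 kHz ≤ fs/2 = 25 kHz, appears at 22.5 kHz.
Distinct values: {0.5 kHz, 5 kHz, 22.5 kHz}.

0.5 kHz, 5 kHz, 22.5 kHz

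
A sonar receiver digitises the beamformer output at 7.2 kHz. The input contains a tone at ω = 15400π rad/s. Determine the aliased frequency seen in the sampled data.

ω = 15400π rad/s → f = ω/(2π) = 7700 Hz = 7.7 kHz.
7.7 kHz mod fs = 0.5 kHz.
0.5 kHz ≤ fs/2 = 3.6 kHz, appears at 0.5 kHz.

0.5 kHz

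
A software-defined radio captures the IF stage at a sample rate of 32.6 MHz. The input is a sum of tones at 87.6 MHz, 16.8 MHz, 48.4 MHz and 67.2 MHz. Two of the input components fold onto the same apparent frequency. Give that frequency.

fs/2 = 16.3 MHz.
87.6 MHz mod fs = 22.4 MHz.
22.4 MHz > fs/2 = 16.3 MHz, folds to fs − 22.4 MHz = 10.2 MHz.
16.8 MHz > fs/2 = 16.3 MHz, folds to fs − 16.8 MHz = 15.8 MHz.
48.4 MHz mod fs = 15.8 MHz.
15.8 MHz ≤ fs/2 = 16.3 MHz, appears at 15.8 MHz.
67.2 MHz mod fs = 2 MHz.
2 MHz ≤ fs/2 = 16.3 MHz, appears at 2 MHz.
16.8 MHz and 48.4 MHz both map to 15.8 MHz.

15.8 MHz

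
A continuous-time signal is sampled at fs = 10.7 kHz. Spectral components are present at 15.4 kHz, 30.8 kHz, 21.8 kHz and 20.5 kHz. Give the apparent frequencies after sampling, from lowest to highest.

0.4 kHz, 0.9 kHz, 1.3 kHz, 4.7 kHz

fs/2 = 5.35 kHz.
15.4 kHz mod fs = 4.7 kHz.
4.7 kHz ≤ fs/2 = 5.35 kHz, appears at 4.7 kHz.
30.8 kHz mod fs = 9.4 kHz.
9.4 kHz > fs/2 = 5.35 kHz, folds to fs − 9.4 kHz = 1.3 kHz.
21.8 kHz mod fs = 0.4 kHz.
0.4 kHz ≤ fs/2 = 5.35 kHz, appears at 0.4 kHz.
20.5 kHz mod fs = 9.8 kHz.
9.8 kHz > fs/2 = 5.35 kHz, folds to fs − 9.8 kHz = 0.9 kHz.
Distinct values: {0.4 kHz, 0.9 kHz, 1.3 kHz, 4.7 kHz}.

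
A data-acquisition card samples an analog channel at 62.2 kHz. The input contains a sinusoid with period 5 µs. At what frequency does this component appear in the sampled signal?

13.4 kHz

T = 5 µs → f = 1/T = 200 kHz.
200 kHz mod fs = 13.4 kHz.
13.4 kHz ≤ fs/2 = 31.1 kHz, appears at 13.4 kHz.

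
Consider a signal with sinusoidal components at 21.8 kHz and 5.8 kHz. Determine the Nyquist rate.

43.6 kHz

Highest-frequency component: 21.8 kHz.
Nyquist rate = 2 × 21.8 kHz = 43.6 kHz.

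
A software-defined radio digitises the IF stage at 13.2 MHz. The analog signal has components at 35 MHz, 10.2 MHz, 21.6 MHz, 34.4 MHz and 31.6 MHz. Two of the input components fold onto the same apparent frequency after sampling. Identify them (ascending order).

fs/2 = 6.6 MHz.
35 MHz mod fs = 8.6 MHz.
8.6 MHz > fs/2 = 6.6 MHz, folds to fs − 8.6 MHz = 4.6 MHz.
10.2 MHz > fs/2 = 6.6 MHz, folds to fs − 10.2 MHz = 3 MHz.
21.6 MHz mod fs = 8.4 MHz.
8.4 MHz > fs/2 = 6.6 MHz, folds to fs − 8.4 MHz = 4.8 MHz.
34.4 MHz mod fs = 8 MHz.
8 MHz > fs/2 = 6.6 MHz, folds to fs − 8 MHz = 5.2 MHz.
31.6 MHz mod fs = 5.2 MHz.
5.2 MHz ≤ fs/2 = 6.6 MHz, appears at 5.2 MHz.
31.6 MHz and 34.4 MHz both map to 5.2 MHz.

31.6 MHz, 34.4 MHz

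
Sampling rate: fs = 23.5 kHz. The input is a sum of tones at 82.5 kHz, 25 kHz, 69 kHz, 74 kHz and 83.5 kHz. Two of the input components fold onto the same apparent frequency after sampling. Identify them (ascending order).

fs/2 = 11.75 kHz.
82.5 kHz mod fs = 12 kHz.
12 kHz > fs/2 = 11.75 kHz, folds to fs − 12 kHz = 11.5 kHz.
25 kHz mod fs = 1.5 kHz.
1.5 kHz ≤ fs/2 = 11.75 kHz, appears at 1.5 kHz.
69 kHz mod fs = 22 kHz.
22 kHz > fs/2 = 11.75 kHz, folds to fs − 22 kHz = 1.5 kHz.
74 kHz mod fs = 3.5 kHz.
3.5 kHz ≤ fs/2 = 11.75 kHz, appears at 3.5 kHz.
83.5 kHz mod fs = 13 kHz.
13 kHz > fs/2 = 11.75 kHz, folds to fs − 13 kHz = 10.5 kHz.
25 kHz and 69 kHz both map to 1.5 kHz.

25 kHz, 69 kHz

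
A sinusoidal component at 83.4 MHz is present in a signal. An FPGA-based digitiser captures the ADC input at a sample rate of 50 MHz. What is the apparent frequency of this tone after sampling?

16.6 MHz

83.4 MHz mod fs = 33.4 MHz.
33.4 MHz > fs/2 = 25 MHz, folds to fs − 33.4 MHz = 16.6 MHz.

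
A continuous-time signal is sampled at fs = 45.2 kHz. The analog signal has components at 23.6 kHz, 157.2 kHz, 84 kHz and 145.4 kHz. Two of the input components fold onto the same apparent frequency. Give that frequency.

21.6 kHz

fs/2 = 22.6 kHz.
23.6 kHz > fs/2 = 22.6 kHz, folds to fs − 23.6 kHz = 21.6 kHz.
157.2 kHz mod fs = 21.6 kHz.
21.6 kHz ≤ fs/2 = 22.6 kHz, appears at 21.6 kHz.
84 kHz mod fs = 38.8 kHz.
38.8 kHz > fs/2 = 22.6 kHz, folds to fs − 38.8 kHz = 6.4 kHz.
145.4 kHz mod fs = 9.8 kHz.
9.8 kHz ≤ fs/2 = 22.6 kHz, appears at 9.8 kHz.
23.6 kHz and 157.2 kHz both map to 21.6 kHz.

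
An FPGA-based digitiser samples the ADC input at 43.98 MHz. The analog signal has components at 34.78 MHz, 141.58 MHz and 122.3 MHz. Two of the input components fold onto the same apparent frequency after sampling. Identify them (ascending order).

fs/2 = 21.99 MHz.
34.78 MHz > fs/2 = 21.99 MHz, folds to fs − 34.78 MHz = 9.2 MHz.
141.58 MHz mod fs = 9.64 MHz.
9.64 MHz ≤ fs/2 = 21.99 MHz, appears at 9.64 MHz.
122.3 MHz mod fs = 34.34 MHz.
34.34 MHz > fs/2 = 21.99 MHz, folds to fs − 34.34 MHz = 9.64 MHz.
122.3 MHz and 141.58 MHz both map to 9.64 MHz.

122.3 MHz, 141.58 MHz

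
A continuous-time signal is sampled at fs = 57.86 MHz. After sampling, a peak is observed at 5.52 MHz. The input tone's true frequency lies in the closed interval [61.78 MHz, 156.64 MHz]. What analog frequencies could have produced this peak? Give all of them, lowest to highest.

Frequencies that alias to 5.52 MHz are k·fs ± 5.52 MHz for integer k ≥ 0.
k=0: 5.52 MHz.
k=1: 52.34 MHz, 63.38 MHz.
k=2: 110.2 MHz, 121.24 MHz.
k=3: 168.06 MHz, 179.1 MHz.
Within [61.78 MHz, 156.64 MHz]: 63.38 MHz, 110.2 MHz, 121.24 MHz.

63.38 MHz, 110.2 MHz, 121.24 MHz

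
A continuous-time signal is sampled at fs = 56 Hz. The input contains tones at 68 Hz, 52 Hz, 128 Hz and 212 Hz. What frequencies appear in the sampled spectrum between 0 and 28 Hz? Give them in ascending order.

4 Hz, 12 Hz, 16 Hz

fs/2 = 28 Hz.
68 Hz mod fs = 12 Hz.
12 Hz ≤ fs/2 = 28 Hz, appears at 12 Hz.
52 Hz > fs/2 = 28 Hz, folds to fs − 52 Hz = 4 Hz.
128 Hz mod fs = 16 Hz.
16 Hz ≤ fs/2 = 28 Hz, appears at 16 Hz.
212 Hz mod fs = 44 Hz.
44 Hz > fs/2 = 28 Hz, folds to fs − 44 Hz = 12 Hz.
Distinct values: {4 Hz, 12 Hz, 16 Hz}.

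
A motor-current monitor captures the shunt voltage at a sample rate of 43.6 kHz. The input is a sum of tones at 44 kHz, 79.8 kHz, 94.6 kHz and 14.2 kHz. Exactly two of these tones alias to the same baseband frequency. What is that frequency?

fs/2 = 21.8 kHz.
44 kHz mod fs = 0.4 kHz.
0.4 kHz ≤ fs/2 = 21.8 kHz, appears at 0.4 kHz.
79.8 kHz mod fs = 36.2 kHz.
36.2 kHz > fs/2 = 21.8 kHz, folds to fs − 36.2 kHz = 7.4 kHz.
94.6 kHz mod fs = 7.4 kHz.
7.4 kHz ≤ fs/2 = 21.8 kHz, appears at 7.4 kHz.
14.2 kHz ≤ fs/2 = 21.8 kHz, passes unchanged.
79.8 kHz and 94.6 kHz both map to 7.4 kHz.

7.4 kHz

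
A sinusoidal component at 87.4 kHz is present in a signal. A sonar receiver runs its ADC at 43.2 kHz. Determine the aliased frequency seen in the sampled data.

1 kHz

87.4 kHz mod fs = 1 kHz.
1 kHz ≤ fs/2 = 21.6 kHz, appears at 1 kHz.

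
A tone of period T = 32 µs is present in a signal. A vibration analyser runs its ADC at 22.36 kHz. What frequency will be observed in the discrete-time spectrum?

8.89 kHz

T = 32 µs → f = 1/T = 31.25 kHz.
31.25 kHz mod fs = 8.89 kHz.
8.89 kHz ≤ fs/2 = 11.18 kHz, appears at 8.89 kHz.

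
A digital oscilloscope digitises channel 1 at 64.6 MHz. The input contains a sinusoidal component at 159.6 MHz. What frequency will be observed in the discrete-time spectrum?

30.4 MHz

159.6 MHz mod fs = 30.4 MHz.
30.4 MHz ≤ fs/2 = 32.3 MHz, appears at 30.4 MHz.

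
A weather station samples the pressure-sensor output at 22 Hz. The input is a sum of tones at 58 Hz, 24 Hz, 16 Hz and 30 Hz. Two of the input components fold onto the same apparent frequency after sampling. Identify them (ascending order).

fs/2 = 11 Hz.
58 Hz mod fs = 14 Hz.
14 Hz > fs/2 = 11 Hz, folds to fs − 14 Hz = 8 Hz.
24 Hz mod fs = 2 Hz.
2 Hz ≤ fs/2 = 11 Hz, appears at 2 Hz.
16 Hz > fs/2 = 11 Hz, folds to fs − 16 Hz = 6 Hz.
30 Hz mod fs = 8 Hz.
8 Hz ≤ fs/2 = 11 Hz, appears at 8 Hz.
30 Hz and 58 Hz both map to 8 Hz.

30 Hz, 58 Hz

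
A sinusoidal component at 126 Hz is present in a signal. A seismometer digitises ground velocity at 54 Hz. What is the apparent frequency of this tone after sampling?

126 Hz mod fs = 18 Hz.
18 Hz ≤ fs/2 = 27 Hz, appears at 18 Hz.

18 Hz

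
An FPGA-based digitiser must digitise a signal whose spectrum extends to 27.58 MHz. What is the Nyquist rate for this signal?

Nyquist rate = 2 × 27.58 MHz = 55.16 MHz.

55.16 MHz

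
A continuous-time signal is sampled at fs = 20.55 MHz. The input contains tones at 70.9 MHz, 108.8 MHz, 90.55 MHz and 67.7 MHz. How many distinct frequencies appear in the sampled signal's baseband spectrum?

3

fs/2 = 10.275 MHz.
70.9 MHz mod fs = 9.25 MHz.
9.25 MHz ≤ fs/2 = 10.275 MHz, appears at 9.25 MHz.
108.8 MHz mod fs = 6.05 MHz.
6.05 MHz ≤ fs/2 = 10.275 MHz, appears at 6.05 MHz.
90.55 MHz mod fs = 8.35 MHz.
8.35 MHz ≤ fs/2 = 10.275 MHz, appears at 8.35 MHz.
67.7 MHz mod fs = 6.05 MHz.
6.05 MHz ≤ fs/2 = 10.275 MHz, appears at 6.05 MHz.
Distinct values: {6.05 MHz, 8.35 MHz, 9.25 MHz} → 3.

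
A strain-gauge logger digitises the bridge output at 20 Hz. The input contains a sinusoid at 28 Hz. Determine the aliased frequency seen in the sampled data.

8 Hz

28 Hz mod fs = 8 Hz.
8 Hz ≤ fs/2 = 10 Hz, appears at 8 Hz.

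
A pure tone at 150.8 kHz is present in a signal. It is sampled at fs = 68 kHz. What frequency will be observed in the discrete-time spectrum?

14.8 kHz

150.8 kHz mod fs = 14.8 kHz.
14.8 kHz ≤ fs/2 = 34 kHz, appears at 14.8 kHz.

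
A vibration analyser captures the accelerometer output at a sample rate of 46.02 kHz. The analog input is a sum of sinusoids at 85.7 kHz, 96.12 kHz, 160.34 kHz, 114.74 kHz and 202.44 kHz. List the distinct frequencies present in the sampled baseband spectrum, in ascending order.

fs/2 = 23.01 kHz.
85.7 kHz mod fs = 39.68 kHz.
39.68 kHz > fs/2 = 23.01 kHz, folds to fs − 39.68 kHz = 6.34 kHz.
96.12 kHz mod fs = 4.08 kHz.
4.08 kHz ≤ fs/2 = 23.01 kHz, appears at 4.08 kHz.
160.34 kHz mod fs = 22.28 kHz.
22.28 kHz ≤ fs/2 = 23.01 kHz, appears at 22.28 kHz.
114.74 kHz mod fs = 22.7 kHz.
22.7 kHz ≤ fs/2 = 23.01 kHz, appears at 22.7 kHz.
202.44 kHz mod fs = 18.36 kHz.
18.36 kHz ≤ fs/2 = 23.01 kHz, appears at 18.36 kHz.
Distinct values: {4.08 kHz, 6.34 kHz, 18.36 kHz, 22.28 kHz, 22.7 kHz}.

4.08 kHz, 6.34 kHz, 18.36 kHz, 22.28 kHz, 22.7 kHz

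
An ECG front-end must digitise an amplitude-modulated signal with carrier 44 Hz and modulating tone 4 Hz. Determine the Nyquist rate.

AM sidebands sit at fc ± fm = 40 Hz and 48 Hz.
Highest-frequency component: 48 Hz.
Nyquist rate = 2 × 48 Hz = 96 Hz.

96 Hz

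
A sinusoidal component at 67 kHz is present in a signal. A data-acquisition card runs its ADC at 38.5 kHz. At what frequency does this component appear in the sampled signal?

67 kHz mod fs = 28.5 kHz.
28.5 kHz > fs/2 = 19.25 kHz, folds to fs − 28.5 kHz = 10 kHz.

10 kHz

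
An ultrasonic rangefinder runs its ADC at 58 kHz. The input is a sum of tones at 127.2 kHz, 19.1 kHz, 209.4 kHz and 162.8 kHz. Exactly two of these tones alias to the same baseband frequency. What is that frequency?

11.2 kHz

fs/2 = 29 kHz.
127.2 kHz mod fs = 11.2 kHz.
11.2 kHz ≤ fs/2 = 29 kHz, appears at 11.2 kHz.
19.1 kHz ≤ fs/2 = 29 kHz, passes unchanged.
209.4 kHz mod fs = 35.4 kHz.
35.4 kHz > fs/2 = 29 kHz, folds to fs − 35.4 kHz = 22.6 kHz.
162.8 kHz mod fs = 46.8 kHz.
46.8 kHz > fs/2 = 29 kHz, folds to fs − 46.8 kHz = 11.2 kHz.
127.2 kHz and 162.8 kHz both map to 11.2 kHz.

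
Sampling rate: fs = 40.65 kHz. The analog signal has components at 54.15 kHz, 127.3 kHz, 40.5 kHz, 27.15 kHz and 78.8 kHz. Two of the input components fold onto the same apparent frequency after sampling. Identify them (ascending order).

fs/2 = 20.325 kHz.
54.15 kHz mod fs = 13.5 kHz.
13.5 kHz ≤ fs/2 = 20.325 kHz, appears at 13.5 kHz.
127.3 kHz mod fs = 5.35 kHz.
5.35 kHz ≤ fs/2 = 20.325 kHz, appears at 5.35 kHz.
40.5 kHz > fs/2 = 20.325 kHz, folds to fs − 40.5 kHz = 0.15 kHz.
27.15 kHz > fs/2 = 20.325 kHz, folds to fs − 27.15 kHz = 13.5 kHz.
78.8 kHz mod fs = 38.15 kHz.
38.15 kHz > fs/2 = 20.325 kHz, folds to fs − 38.15 kHz = 2.5 kHz.
27.15 kHz and 54.15 kHz both map to 13.5 kHz.

27.15 kHz, 54.15 kHz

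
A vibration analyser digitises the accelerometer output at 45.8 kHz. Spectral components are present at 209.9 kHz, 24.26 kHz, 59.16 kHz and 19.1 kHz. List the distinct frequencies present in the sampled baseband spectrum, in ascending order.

fs/2 = 22.9 kHz.
209.9 kHz mod fs = 26.7 kHz.
26.7 kHz > fs/2 = 22.9 kHz, folds to fs − 26.7 kHz = 19.1 kHz.
24.26 kHz > fs/2 = 22.9 kHz, folds to fs − 24.26 kHz = 21.54 kHz.
59.16 kHz mod fs = 13.36 kHz.
13.36 kHz ≤ fs/2 = 22.9 kHz, appears at 13.36 kHz.
19.1 kHz ≤ fs/2 = 22.9 kHz, passes unchanged.
Distinct values: {13.36 kHz, 19.1 kHz, 21.54 kHz}.

13.36 kHz, 19.1 kHz, 21.54 kHz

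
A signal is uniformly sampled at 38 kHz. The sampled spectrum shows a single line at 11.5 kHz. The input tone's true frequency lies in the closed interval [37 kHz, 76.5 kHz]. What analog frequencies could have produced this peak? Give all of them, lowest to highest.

49.5 kHz, 64.5 kHz

Frequencies that alias to 11.5 kHz are k·fs ± 11.5 kHz for integer k ≥ 0.
k=0: 11.5 kHz.
k=1: 26.5 kHz, 49.5 kHz.
k=2: 64.5 kHz, 87.5 kHz.
k=3: 102.5 kHz, 125.5 kHz.
Within [37 kHz, 76.5 kHz]: 49.5 kHz, 64.5 kHz.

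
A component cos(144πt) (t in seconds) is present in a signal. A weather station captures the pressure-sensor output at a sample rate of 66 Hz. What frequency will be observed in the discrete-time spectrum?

6 Hz

ω = 144π rad/s → f = ω/(2π) = 72 Hz.
72 Hz mod fs = 6 Hz.
6 Hz ≤ fs/2 = 33 Hz, appears at 6 Hz.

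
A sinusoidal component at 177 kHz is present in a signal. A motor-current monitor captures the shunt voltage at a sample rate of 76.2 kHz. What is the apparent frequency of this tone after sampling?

24.6 kHz

177 kHz mod fs = 24.6 kHz.
24.6 kHz ≤ fs/2 = 38.1 kHz, appears at 24.6 kHz.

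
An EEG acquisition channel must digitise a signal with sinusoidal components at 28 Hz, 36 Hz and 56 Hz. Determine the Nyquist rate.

112 Hz

Highest-frequency component: 56 Hz.
Nyquist rate = 2 × 56 Hz = 112 Hz.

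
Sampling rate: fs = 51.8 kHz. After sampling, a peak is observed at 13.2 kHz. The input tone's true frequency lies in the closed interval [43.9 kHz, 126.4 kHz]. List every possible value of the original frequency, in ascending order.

65 kHz, 90.4 kHz, 116.8 kHz

Frequencies that alias to 13.2 kHz are k·fs ± 13.2 kHz for integer k ≥ 0.
k=0: 13.2 kHz.
k=1: 38.6 kHz, 65 kHz.
k=2: 90.4 kHz, 116.8 kHz.
k=3: 142.2 kHz, 168.6 kHz.
Within [43.9 kHz, 126.4 kHz]: 65 kHz, 90.4 kHz, 116.8 kHz.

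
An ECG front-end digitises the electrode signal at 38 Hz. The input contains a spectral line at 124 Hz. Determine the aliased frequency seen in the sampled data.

124 Hz mod fs = 10 Hz.
10 Hz ≤ fs/2 = 19 Hz, appears at 10 Hz.

10 Hz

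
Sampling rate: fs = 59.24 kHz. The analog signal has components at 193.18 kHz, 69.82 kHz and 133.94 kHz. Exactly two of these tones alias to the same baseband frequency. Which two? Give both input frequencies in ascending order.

fs/2 = 29.62 kHz.
193.18 kHz mod fs = 15.46 kHz.
15.46 kHz ≤ fs/2 = 29.62 kHz, appears at 15.46 kHz.
69.82 kHz mod fs = 10.58 kHz.
10.58 kHz ≤ fs/2 = 29.62 kHz, appears at 10.58 kHz.
133.94 kHz mod fs = 15.46 kHz.
15.46 kHz ≤ fs/2 = 29.62 kHz, appears at 15.46 kHz.
133.94 kHz and 193.18 kHz both map to 15.46 kHz.

133.94 kHz, 193.18 kHz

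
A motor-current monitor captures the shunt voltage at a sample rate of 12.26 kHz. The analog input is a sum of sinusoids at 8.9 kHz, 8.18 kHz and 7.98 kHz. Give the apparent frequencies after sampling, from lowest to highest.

fs/2 = 6.13 kHz.
8.9 kHz > fs/2 = 6.13 kHz, folds to fs − 8.9 kHz = 3.36 kHz.
8.18 kHz > fs/2 = 6.13 kHz, folds to fs − 8.18 kHz = 4.08 kHz.
7.98 kHz > fs/2 = 6.13 kHz, folds to fs − 7.98 kHz = 4.28 kHz.
Distinct values: {3.36 kHz, 4.08 kHz, 4.28 kHz}.

3.36 kHz, 4.08 kHz, 4.28 kHz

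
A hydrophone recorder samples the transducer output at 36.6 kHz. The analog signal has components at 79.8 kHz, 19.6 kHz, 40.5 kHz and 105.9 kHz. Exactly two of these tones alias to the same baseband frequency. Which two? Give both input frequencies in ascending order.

fs/2 = 18.3 kHz.
79.8 kHz mod fs = 6.6 kHz.
6.6 kHz ≤ fs/2 = 18.3 kHz, appears at 6.6 kHz.
19.6 kHz > fs/2 = 18.3 kHz, folds to fs − 19.6 kHz = 17 kHz.
40.5 kHz mod fs = 3.9 kHz.
3.9 kHz ≤ fs/2 = 18.3 kHz, appears at 3.9 kHz.
105.9 kHz mod fs = 32.7 kHz.
32.7 kHz > fs/2 = 18.3 kHz, folds to fs − 32.7 kHz = 3.9 kHz.
40.5 kHz and 105.9 kHz both map to 3.9 kHz.

40.5 kHz, 105.9 kHz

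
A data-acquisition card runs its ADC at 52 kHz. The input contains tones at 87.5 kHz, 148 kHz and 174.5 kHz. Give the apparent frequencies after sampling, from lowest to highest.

fs/2 = 26 kHz.
87.5 kHz mod fs = 35.5 kHz.
35.5 kHz > fs/2 = 26 kHz, folds to fs − 35.5 kHz = 16.5 kHz.
148 kHz mod fs = 44 kHz.
44 kHz > fs/2 = 26 kHz, folds to fs − 44 kHz = 8 kHz.
174.5 kHz mod fs = 18.5 kHz.
18.5 kHz ≤ fs/2 = 26 kHz, appears at 18.5 kHz.
Distinct values: {8 kHz, 16.5 kHz, 18.5 kHz}.

8 kHz, 16.5 kHz, 18.5 kHz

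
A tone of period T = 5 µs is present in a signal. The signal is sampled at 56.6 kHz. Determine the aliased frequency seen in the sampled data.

T = 5 µs → f = 1/T = 200 kHz.
200 kHz mod fs = 30.2 kHz.
30.2 kHz > fs/2 = 28.3 kHz, folds to fs − 30.2 kHz = 26.4 kHz.

26.4 kHz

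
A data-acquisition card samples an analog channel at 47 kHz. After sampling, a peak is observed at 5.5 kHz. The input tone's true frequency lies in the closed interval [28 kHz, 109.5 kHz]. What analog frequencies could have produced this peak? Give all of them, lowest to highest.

41.5 kHz, 52.5 kHz, 88.5 kHz, 99.5 kHz

Frequencies that alias to 5.5 kHz are k·fs ± 5.5 kHz for integer k ≥ 0.
k=0: 5.5 kHz.
k=1: 41.5 kHz, 52.5 kHz.
k=2: 88.5 kHz, 99.5 kHz.
k=3: 135.5 kHz, 146.5 kHz.
Within [28 kHz, 109.5 kHz]: 41.5 kHz, 52.5 kHz, 88.5 kHz, 99.5 kHz.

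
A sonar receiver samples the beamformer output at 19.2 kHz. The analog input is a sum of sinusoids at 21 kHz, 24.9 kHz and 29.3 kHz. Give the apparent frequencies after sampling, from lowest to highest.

1.8 kHz, 5.7 kHz, 9.1 kHz

fs/2 = 9.6 kHz.
21 kHz mod fs = 1.8 kHz.
1.8 kHz ≤ fs/2 = 9.6 kHz, appears at 1.8 kHz.
24.9 kHz mod fs = 5.7 kHz.
5.7 kHz ≤ fs/2 = 9.6 kHz, appears at 5.7 kHz.
29.3 kHz mod fs = 10.1 kHz.
10.1 kHz > fs/2 = 9.6 kHz, folds to fs − 10.1 kHz = 9.1 kHz.
Distinct values: {1.8 kHz, 5.7 kHz, 9.1 kHz}.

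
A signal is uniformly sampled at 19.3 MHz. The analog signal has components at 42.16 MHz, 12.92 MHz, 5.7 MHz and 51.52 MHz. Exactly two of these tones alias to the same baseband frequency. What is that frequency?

6.38 MHz

fs/2 = 9.65 MHz.
42.16 MHz mod fs = 3.56 MHz.
3.56 MHz ≤ fs/2 = 9.65 MHz, appears at 3.56 MHz.
12.92 MHz > fs/2 = 9.65 MHz, folds to fs − 12.92 MHz = 6.38 MHz.
5.7 MHz ≤ fs/2 = 9.65 MHz, passes unchanged.
51.52 MHz mod fs = 12.92 MHz.
12.92 MHz > fs/2 = 9.65 MHz, folds to fs − 12.92 MHz = 6.38 MHz.
12.92 MHz and 51.52 MHz both map to 6.38 MHz.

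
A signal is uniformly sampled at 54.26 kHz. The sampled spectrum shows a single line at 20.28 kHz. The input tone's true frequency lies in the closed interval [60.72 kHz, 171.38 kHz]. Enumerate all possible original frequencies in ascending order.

Frequencies that alias to 20.28 kHz are k·fs ± 20.28 kHz for integer k ≥ 0.
k=0: 20.28 kHz.
k=1: 33.98 kHz, 74.54 kHz.
k=2: 88.24 kHz, 128.8 kHz.
k=3: 142.5 kHz, 183.06 kHz.
k=4: 196.76 kHz, 237.32 kHz.
Within [60.72 kHz, 171.38 kHz]: 74.54 kHz, 88.24 kHz, 128.8 kHz, 142.5 kHz.

74.54 kHz, 88.24 kHz, 128.8 kHz, 142.5 kHz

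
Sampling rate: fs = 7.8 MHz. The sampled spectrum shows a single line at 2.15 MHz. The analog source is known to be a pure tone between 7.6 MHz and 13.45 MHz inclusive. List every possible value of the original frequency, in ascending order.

9.95 MHz, 13.45 MHz

Frequencies that alias to 2.15 MHz are k·fs ± 2.15 MHz for integer k ≥ 0.
k=0: 2.15 MHz.
k=1: 5.65 MHz, 9.95 MHz.
k=2: 13.45 MHz, 17.75 MHz.
k=3: 21.25 MHz, 25.55 MHz.
Within [7.6 MHz, 13.45 MHz]: 9.95 MHz, 13.45 MHz.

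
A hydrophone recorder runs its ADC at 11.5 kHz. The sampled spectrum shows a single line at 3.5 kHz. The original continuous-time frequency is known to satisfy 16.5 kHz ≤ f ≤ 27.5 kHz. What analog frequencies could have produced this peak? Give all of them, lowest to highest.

Frequencies that alias to 3.5 kHz are k·fs ± 3.5 kHz for integer k ≥ 0.
k=0: 3.5 kHz.
k=1: 8 kHz, 15 kHz.
k=2: 19.5 kHz, 26.5 kHz.
k=3: 31 kHz, 38 kHz.
Within [16.5 kHz, 27.5 kHz]: 19.5 kHz, 26.5 kHz.

19.5 kHz, 26.5 kHz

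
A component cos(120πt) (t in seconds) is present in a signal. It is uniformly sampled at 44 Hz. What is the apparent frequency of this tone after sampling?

16 Hz

ω = 120π rad/s → f = ω/(2π) = 60 Hz.
60 Hz mod fs = 16 Hz.
16 Hz ≤ fs/2 = 22 Hz, appears at 16 Hz.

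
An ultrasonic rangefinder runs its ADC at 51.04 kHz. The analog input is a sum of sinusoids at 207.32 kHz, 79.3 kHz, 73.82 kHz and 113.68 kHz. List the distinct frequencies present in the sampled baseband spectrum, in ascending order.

3.16 kHz, 11.6 kHz, 22.78 kHz

fs/2 = 25.52 kHz.
207.32 kHz mod fs = 3.16 kHz.
3.16 kHz ≤ fs/2 = 25.52 kHz, appears at 3.16 kHz.
79.3 kHz mod fs = 28.26 kHz.
28.26 kHz > fs/2 = 25.52 kHz, folds to fs − 28.26 kHz = 22.78 kHz.
73.82 kHz mod fs = 22.78 kHz.
22.78 kHz ≤ fs/2 = 25.52 kHz, appears at 22.78 kHz.
113.68 kHz mod fs = 11.6 kHz.
11.6 kHz ≤ fs/2 = 25.52 kHz, appears at 11.6 kHz.
Distinct values: {3.16 kHz, 11.6 kHz, 22.78 kHz}.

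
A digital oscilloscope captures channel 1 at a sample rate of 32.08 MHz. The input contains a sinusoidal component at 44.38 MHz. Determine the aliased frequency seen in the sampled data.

44.38 MHz mod fs = 12.3 MHz.
12.3 MHz ≤ fs/2 = 16.04 MHz, appears at 12.3 MHz.

12.3 MHz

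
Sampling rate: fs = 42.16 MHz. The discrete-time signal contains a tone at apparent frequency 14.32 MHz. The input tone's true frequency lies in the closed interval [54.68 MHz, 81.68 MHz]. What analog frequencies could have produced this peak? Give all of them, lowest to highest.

Frequencies that alias to 14.32 MHz are k·fs ± 14.32 MHz for integer k ≥ 0.
k=0: 14.32 MHz.
k=1: 27.84 MHz, 56.48 MHz.
k=2: 70 MHz, 98.64 MHz.
k=3: 112.16 MHz, 140.8 MHz.
Within [54.68 MHz, 81.68 MHz]: 56.48 MHz, 70 MHz.

56.48 MHz, 70 MHz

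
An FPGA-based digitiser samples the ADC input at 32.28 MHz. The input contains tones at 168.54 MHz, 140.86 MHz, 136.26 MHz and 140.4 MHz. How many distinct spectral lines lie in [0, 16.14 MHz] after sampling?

fs/2 = 16.14 MHz.
168.54 MHz mod fs = 7.14 MHz.
7.14 MHz ≤ fs/2 = 16.14 MHz, appears at 7.14 MHz.
140.86 MHz mod fs = 11.74 MHz.
11.74 MHz ≤ fs/2 = 16.14 MHz, appears at 11.74 MHz.
136.26 MHz mod fs = 7.14 MHz.
7.14 MHz ≤ fs/2 = 16.14 MHz, appears at 7.14 MHz.
140.4 MHz mod fs = 11.28 MHz.
11.28 MHz ≤ fs/2 = 16.14 MHz, appears at 11.28 MHz.
Distinct values: {7.14 MHz, 11.28 MHz, 11.74 MHz} → 3.

3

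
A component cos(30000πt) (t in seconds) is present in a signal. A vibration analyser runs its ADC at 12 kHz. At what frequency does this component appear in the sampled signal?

ω = 30000π rad/s → f = ω/(2π) = 15000 Hz = 15 kHz.
15 kHz mod fs = 3 kHz.
3 kHz ≤ fs/2 = 6 kHz, appears at 3 kHz.

3 kHz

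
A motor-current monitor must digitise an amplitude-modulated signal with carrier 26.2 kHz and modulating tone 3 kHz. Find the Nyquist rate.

58.4 kHz

AM sidebands sit at fc ± fm = 23.2 kHz and 29.2 kHz.
Highest-frequency component: 29.2 kHz.
Nyquist rate = 2 × 29.2 kHz = 58.4 kHz.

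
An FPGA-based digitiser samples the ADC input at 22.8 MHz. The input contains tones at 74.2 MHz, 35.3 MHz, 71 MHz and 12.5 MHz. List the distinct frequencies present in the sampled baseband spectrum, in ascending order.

2.6 MHz, 5.8 MHz, 10.3 MHz

fs/2 = 11.4 MHz.
74.2 MHz mod fs = 5.8 MHz.
5.8 MHz ≤ fs/2 = 11.4 MHz, appears at 5.8 MHz.
35.3 MHz mod fs = 12.5 MHz.
12.5 MHz > fs/2 = 11.4 MHz, folds to fs − 12.5 MHz = 10.3 MHz.
71 MHz mod fs = 2.6 MHz.
2.6 MHz ≤ fs/2 = 11.4 MHz, appears at 2.6 MHz.
12.5 MHz > fs/2 = 11.4 MHz, folds to fs − 12.5 MHz = 10.3 MHz.
Distinct values: {2.6 MHz, 5.8 MHz, 10.3 MHz}.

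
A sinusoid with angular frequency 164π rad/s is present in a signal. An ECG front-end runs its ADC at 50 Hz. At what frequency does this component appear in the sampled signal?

ω = 164π rad/s → f = ω/(2π) = 82 Hz.
82 Hz mod fs = 32 Hz.
32 Hz > fs/2 = 25 Hz, folds to fs − 32 Hz = 18 Hz.

18 Hz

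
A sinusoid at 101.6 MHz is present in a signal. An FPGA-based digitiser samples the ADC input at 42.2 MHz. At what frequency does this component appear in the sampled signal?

17.2 MHz

101.6 MHz mod fs = 17.2 MHz.
17.2 MHz ≤ fs/2 = 21.1 MHz, appears at 17.2 MHz.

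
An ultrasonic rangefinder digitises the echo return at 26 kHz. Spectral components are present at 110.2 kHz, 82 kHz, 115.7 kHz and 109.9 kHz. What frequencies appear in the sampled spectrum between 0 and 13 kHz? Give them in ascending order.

fs/2 = 13 kHz.
110.2 kHz mod fs = 6.2 kHz.
6.2 kHz ≤ fs/2 = 13 kHz, appears at 6.2 kHz.
82 kHz mod fs = 4 kHz.
4 kHz ≤ fs/2 = 13 kHz, appears at 4 kHz.
115.7 kHz mod fs = 11.7 kHz.
11.7 kHz ≤ fs/2 = 13 kHz, appears at 11.7 kHz.
109.9 kHz mod fs = 5.9 kHz.
5.9 kHz ≤ fs/2 = 13 kHz, appears at 5.9 kHz.
Distinct values: {4 kHz, 5.9 kHz, 6.2 kHz, 11.7 kHz}.

4 kHz, 5.9 kHz, 6.2 kHz, 11.7 kHz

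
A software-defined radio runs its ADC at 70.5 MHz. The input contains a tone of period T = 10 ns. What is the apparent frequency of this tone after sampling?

29.5 MHz

T = 10 ns → f = 1/T = 100 MHz.
100 MHz mod fs = 29.5 MHz.
29.5 MHz ≤ fs/2 = 35.25 MHz, appears at 29.5 MHz.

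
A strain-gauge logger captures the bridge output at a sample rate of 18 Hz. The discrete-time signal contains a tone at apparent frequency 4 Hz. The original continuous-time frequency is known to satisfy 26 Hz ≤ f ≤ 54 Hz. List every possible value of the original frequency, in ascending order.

Frequencies that alias to 4 Hz are k·fs ± 4 Hz for integer k ≥ 0.
k=0: 4 Hz.
k=1: 14 Hz, 22 Hz.
k=2: 32 Hz, 40 Hz.
k=3: 50 Hz, 58 Hz.
k=4: 68 Hz, 76 Hz.
Within [26 Hz, 54 Hz]: 32 Hz, 40 Hz, 50 Hz.

32 Hz, 40 Hz, 50 Hz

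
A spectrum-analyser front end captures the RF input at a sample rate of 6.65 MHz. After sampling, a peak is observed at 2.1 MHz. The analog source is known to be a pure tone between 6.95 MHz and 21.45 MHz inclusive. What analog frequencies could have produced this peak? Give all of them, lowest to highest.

Frequencies that alias to 2.1 MHz are k·fs ± 2.1 MHz for integer k ≥ 0.
k=0: 2.1 MHz.
k=1: 4.55 MHz, 8.75 MHz.
k=2: 11.2 MHz, 15.4 MHz.
k=3: 17.85 MHz, 22.05 MHz.
k=4: 24.5 MHz, 28.7 MHz.
Within [6.95 MHz, 21.45 MHz]: 8.75 MHz, 11.2 MHz, 15.4 MHz, 17.85 MHz.

8.75 MHz, 11.2 MHz, 15.4 MHz, 17.85 MHz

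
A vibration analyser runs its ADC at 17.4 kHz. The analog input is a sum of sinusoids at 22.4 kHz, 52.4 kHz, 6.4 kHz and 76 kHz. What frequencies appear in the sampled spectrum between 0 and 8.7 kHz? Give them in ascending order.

fs/2 = 8.7 kHz.
22.4 kHz mod fs = 5 kHz.
5 kHz ≤ fs/2 = 8.7 kHz, appears at 5 kHz.
52.4 kHz mod fs = 0.2 kHz.
0.2 kHz ≤ fs/2 = 8.7 kHz, appears at 0.2 kHz.
6.4 kHz ≤ fs/2 = 8.7 kHz, passes unchanged.
76 kHz mod fs = 6.4 kHz.
6.4 kHz ≤ fs/2 = 8.7 kHz, appears at 6.4 kHz.
Distinct values: {0.2 kHz, 5 kHz, 6.4 kHz}.

0.2 kHz, 5 kHz, 6.4 kHz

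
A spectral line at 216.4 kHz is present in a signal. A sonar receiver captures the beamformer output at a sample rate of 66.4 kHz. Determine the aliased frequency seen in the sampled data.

216.4 kHz mod fs = 17.2 kHz.
17.2 kHz ≤ fs/2 = 33.2 kHz, appears at 17.2 kHz.

17.2 kHz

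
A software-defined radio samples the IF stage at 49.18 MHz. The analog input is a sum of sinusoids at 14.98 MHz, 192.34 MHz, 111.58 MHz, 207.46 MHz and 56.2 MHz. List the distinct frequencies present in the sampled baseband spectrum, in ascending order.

4.38 MHz, 7.02 MHz, 10.74 MHz, 13.22 MHz, 14.98 MHz

fs/2 = 24.59 MHz.
14.98 MHz ≤ fs/2 = 24.59 MHz, passes unchanged.
192.34 MHz mod fs = 44.8 MHz.
44.8 MHz > fs/2 = 24.59 MHz, folds to fs − 44.8 MHz = 4.38 MHz.
111.58 MHz mod fs = 13.22 MHz.
13.22 MHz ≤ fs/2 = 24.59 MHz, appears at 13.22 MHz.
207.46 MHz mod fs = 10.74 MHz.
10.74 MHz ≤ fs/2 = 24.59 MHz, appears at 10.74 MHz.
56.2 MHz mod fs = 7.02 MHz.
7.02 MHz ≤ fs/2 = 24.59 MHz, appears at 7.02 MHz.
Distinct values: {4.38 MHz, 7.02 MHz, 10.74 MHz, 13.22 MHz, 14.98 MHz}.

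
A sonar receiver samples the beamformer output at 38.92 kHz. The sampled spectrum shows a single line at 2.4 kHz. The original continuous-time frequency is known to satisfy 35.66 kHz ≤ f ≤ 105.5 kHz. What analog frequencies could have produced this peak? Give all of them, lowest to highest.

36.52 kHz, 41.32 kHz, 75.44 kHz, 80.24 kHz

Frequencies that alias to 2.4 kHz are k·fs ± 2.4 kHz for integer k ≥ 0.
k=0: 2.4 kHz.
k=1: 36.52 kHz, 41.32 kHz.
k=2: 75.44 kHz, 80.24 kHz.
k=3: 114.36 kHz, 119.16 kHz.
Within [35.66 kHz, 105.5 kHz]: 36.52 kHz, 41.32 kHz, 75.44 kHz, 80.24 kHz.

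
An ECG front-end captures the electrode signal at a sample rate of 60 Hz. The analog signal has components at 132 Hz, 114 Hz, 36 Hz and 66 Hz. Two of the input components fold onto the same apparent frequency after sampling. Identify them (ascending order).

66 Hz, 114 Hz

fs/2 = 30 Hz.
132 Hz mod fs = 12 Hz.
12 Hz ≤ fs/2 = 30 Hz, appears at 12 Hz.
114 Hz mod fs = 54 Hz.
54 Hz > fs/2 = 30 Hz, folds to fs − 54 Hz = 6 Hz.
36 Hz > fs/2 = 30 Hz, folds to fs − 36 Hz = 24 Hz.
66 Hz mod fs = 6 Hz.
6 Hz ≤ fs/2 = 30 Hz, appears at 6 Hz.
66 Hz and 114 Hz both map to 6 Hz.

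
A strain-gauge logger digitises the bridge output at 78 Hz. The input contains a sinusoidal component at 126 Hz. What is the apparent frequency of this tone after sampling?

30 Hz

126 Hz mod fs = 48 Hz.
48 Hz > fs/2 = 39 Hz, folds to fs − 48 Hz = 30 Hz.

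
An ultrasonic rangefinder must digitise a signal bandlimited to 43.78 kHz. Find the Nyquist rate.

87.56 kHz

Nyquist rate = 2 × 43.78 kHz = 87.56 kHz.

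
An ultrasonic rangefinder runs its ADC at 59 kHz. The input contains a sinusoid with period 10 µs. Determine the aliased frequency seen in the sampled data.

18 kHz

T = 10 µs → f = 1/T = 100 kHz.
100 kHz mod fs = 41 kHz.
41 kHz > fs/2 = 29.5 kHz, folds to fs − 41 kHz = 18 kHz.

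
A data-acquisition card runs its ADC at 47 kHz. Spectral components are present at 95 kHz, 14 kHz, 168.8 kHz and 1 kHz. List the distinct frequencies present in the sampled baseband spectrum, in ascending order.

fs/2 = 23.5 kHz.
95 kHz mod fs = 1 kHz.
1 kHz ≤ fs/2 = 23.5 kHz, appears at 1 kHz.
14 kHz ≤ fs/2 = 23.5 kHz, passes unchanged.
168.8 kHz mod fs = 27.8 kHz.
27.8 kHz > fs/2 = 23.5 kHz, folds to fs − 27.8 kHz = 19.2 kHz.
1 kHz ≤ fs/2 = 23.5 kHz, passes unchanged.
Distinct values: {1 kHz, 14 kHz, 19.2 kHz}.

1 kHz, 14 kHz, 19.2 kHz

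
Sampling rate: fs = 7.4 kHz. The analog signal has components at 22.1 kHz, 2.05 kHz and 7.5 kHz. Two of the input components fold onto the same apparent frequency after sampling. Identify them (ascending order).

fs/2 = 3.7 kHz.
22.1 kHz mod fs = 7.3 kHz.
7.3 kHz > fs/2 = 3.7 kHz, folds to fs − 7.3 kHz = 0.1 kHz.
2.05 kHz ≤ fs/2 = 3.7 kHz, passes unchanged.
7.5 kHz mod fs = 0.1 kHz.
0.1 kHz ≤ fs/2 = 3.7 kHz, appears at 0.1 kHz.
7.5 kHz and 22.1 kHz both map to 0.1 kHz.

7.5 kHz, 22.1 kHz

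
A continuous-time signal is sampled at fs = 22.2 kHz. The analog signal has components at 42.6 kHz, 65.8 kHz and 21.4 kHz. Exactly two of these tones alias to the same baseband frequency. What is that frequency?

fs/2 = 11.1 kHz.
42.6 kHz mod fs = 20.4 kHz.
20.4 kHz > fs/2 = 11.1 kHz, folds to fs − 20.4 kHz = 1.8 kHz.
65.8 kHz mod fs = 21.4 kHz.
21.4 kHz > fs/2 = 11.1 kHz, folds to fs − 21.4 kHz = 0.8 kHz.
21.4 kHz > fs/2 = 11.1 kHz, folds to fs − 21.4 kHz = 0.8 kHz.
21.4 kHz and 65.8 kHz both map to 0.8 kHz.

0.8 kHz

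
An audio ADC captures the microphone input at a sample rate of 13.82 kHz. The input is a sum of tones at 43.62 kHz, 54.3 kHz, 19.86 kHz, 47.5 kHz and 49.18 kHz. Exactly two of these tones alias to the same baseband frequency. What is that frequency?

6.04 kHz

fs/2 = 6.91 kHz.
43.62 kHz mod fs = 2.16 kHz.
2.16 kHz ≤ fs/2 = 6.91 kHz, appears at 2.16 kHz.
54.3 kHz mod fs = 12.84 kHz.
12.84 kHz > fs/2 = 6.91 kHz, folds to fs − 12.84 kHz = 0.98 kHz.
19.86 kHz mod fs = 6.04 kHz.
6.04 kHz ≤ fs/2 = 6.91 kHz, appears at 6.04 kHz.
47.5 kHz mod fs = 6.04 kHz.
6.04 kHz ≤ fs/2 = 6.91 kHz, appears at 6.04 kHz.
49.18 kHz mod fs = 7.72 kHz.
7.72 kHz > fs/2 = 6.91 kHz, folds to fs − 7.72 kHz = 6.1 kHz.
19.86 kHz and 47.5 kHz both map to 6.04 kHz.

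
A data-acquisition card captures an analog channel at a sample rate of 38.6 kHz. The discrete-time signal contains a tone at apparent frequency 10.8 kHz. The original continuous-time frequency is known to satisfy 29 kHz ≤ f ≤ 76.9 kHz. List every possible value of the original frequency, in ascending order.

49.4 kHz, 66.4 kHz

Frequencies that alias to 10.8 kHz are k·fs ± 10.8 kHz for integer k ≥ 0.
k=0: 10.8 kHz.
k=1: 27.8 kHz, 49.4 kHz.
k=2: 66.4 kHz, 88 kHz.
k=3: 105 kHz, 126.6 kHz.
Within [29 kHz, 76.9 kHz]: 49.4 kHz, 66.4 kHz.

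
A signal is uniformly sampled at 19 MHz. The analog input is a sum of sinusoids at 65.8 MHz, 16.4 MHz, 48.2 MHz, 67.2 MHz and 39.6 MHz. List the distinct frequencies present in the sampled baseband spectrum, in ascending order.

fs/2 = 9.5 MHz.
65.8 MHz mod fs = 8.8 MHz.
8.8 MHz ≤ fs/2 = 9.5 MHz, appears at 8.8 MHz.
16.4 MHz > fs/2 = 9.5 MHz, folds to fs − 16.4 MHz = 2.6 MHz.
48.2 MHz mod fs = 10.2 MHz.
10.2 MHz > fs/2 = 9.5 MHz, folds to fs − 10.2 MHz = 8.8 MHz.
67.2 MHz mod fs = 10.2 MHz.
10.2 MHz > fs/2 = 9.5 MHz, folds to fs − 10.2 MHz = 8.8 MHz.
39.6 MHz mod fs = 1.6 MHz.
1.6 MHz ≤ fs/2 = 9.5 MHz, appears at 1.6 MHz.
Distinct values: {1.6 MHz, 2.6 MHz, 8.8 MHz}.

1.6 MHz, 2.6 MHz, 8.8 MHz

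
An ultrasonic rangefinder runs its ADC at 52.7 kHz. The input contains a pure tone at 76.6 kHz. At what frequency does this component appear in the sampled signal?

23.9 kHz

76.6 kHz mod fs = 23.9 kHz.
23.9 kHz ≤ fs/2 = 26.35 kHz, appears at 23.9 kHz.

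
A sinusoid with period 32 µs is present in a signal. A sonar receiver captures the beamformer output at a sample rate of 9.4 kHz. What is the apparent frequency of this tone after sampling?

T = 32 µs → f = 1/T = 31.25 kHz.
31.25 kHz mod fs = 3.05 kHz.
3.05 kHz ≤ fs/2 = 4.7 kHz, appears at 3.05 kHz.

3.05 kHz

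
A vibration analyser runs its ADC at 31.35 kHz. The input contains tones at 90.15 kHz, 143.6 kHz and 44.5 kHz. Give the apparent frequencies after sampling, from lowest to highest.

fs/2 = 15.675 kHz.
90.15 kHz mod fs = 27.45 kHz.
27.45 kHz > fs/2 = 15.675 kHz, folds to fs − 27.45 kHz = 3.9 kHz.
143.6 kHz mod fs = 18.2 kHz.
18.2 kHz > fs/2 = 15.675 kHz, folds to fs − 18.2 kHz = 13.15 kHz.
44.5 kHz mod fs = 13.15 kHz.
13.15 kHz ≤ fs/2 = 15.675 kHz, appears at 13.15 kHz.
Distinct values: {3.9 kHz, 13.15 kHz}.

3.9 kHz, 13.15 kHz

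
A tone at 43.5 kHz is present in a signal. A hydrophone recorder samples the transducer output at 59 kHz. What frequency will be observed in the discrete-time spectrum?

15.5 kHz

43.5 kHz > fs/2 = 29.5 kHz, folds to fs − 43.5 kHz = 15.5 kHz.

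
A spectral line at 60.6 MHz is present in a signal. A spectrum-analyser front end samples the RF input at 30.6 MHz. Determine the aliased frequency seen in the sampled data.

60.6 MHz mod fs = 30 MHz.
30 MHz > fs/2 = 15.3 MHz, folds to fs − 30 MHz = 0.6 MHz.

0.6 MHz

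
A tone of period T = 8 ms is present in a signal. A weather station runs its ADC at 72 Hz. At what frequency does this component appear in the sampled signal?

19 Hz

T = 8 ms → f = 1/T = 125 Hz.
125 Hz mod fs = 53 Hz.
53 Hz > fs/2 = 36 Hz, folds to fs − 53 Hz = 19 Hz.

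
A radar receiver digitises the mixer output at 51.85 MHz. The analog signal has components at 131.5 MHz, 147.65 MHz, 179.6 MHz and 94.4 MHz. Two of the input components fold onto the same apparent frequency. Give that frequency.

fs/2 = 25.925 MHz.
131.5 MHz mod fs = 27.8 MHz.
27.8 MHz > fs/2 = 25.925 MHz, folds to fs − 27.8 MHz = 24.05 MHz.
147.65 MHz mod fs = 43.95 MHz.
43.95 MHz > fs/2 = 25.925 MHz, folds to fs − 43.95 MHz = 7.9 MHz.
179.6 MHz mod fs = 24.05 MHz.
24.05 MHz ≤ fs/2 = 25.925 MHz, appears at 24.05 MHz.
94.4 MHz mod fs = 42.55 MHz.
42.55 MHz > fs/2 = 25.925 MHz, folds to fs − 42.55 MHz = 9.3 MHz.
131.5 MHz and 179.6 MHz both map to 24.05 MHz.

24.05 MHz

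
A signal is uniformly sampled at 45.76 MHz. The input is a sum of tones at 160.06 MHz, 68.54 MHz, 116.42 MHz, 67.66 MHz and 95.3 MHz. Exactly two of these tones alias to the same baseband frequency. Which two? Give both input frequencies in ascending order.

68.54 MHz, 160.06 MHz

fs/2 = 22.88 MHz.
160.06 MHz mod fs = 22.78 MHz.
22.78 MHz ≤ fs/2 = 22.88 MHz, appears at 22.78 MHz.
68.54 MHz mod fs = 22.78 MHz.
22.78 MHz ≤ fs/2 = 22.88 MHz, appears at 22.78 MHz.
116.42 MHz mod fs = 24.9 MHz.
24.9 MHz > fs/2 = 22.88 MHz, folds to fs − 24.9 MHz = 20.86 MHz.
67.66 MHz mod fs = 21.9 MHz.
21.9 MHz ≤ fs/2 = 22.88 MHz, appears at 21.9 MHz.
95.3 MHz mod fs = 3.78 MHz.
3.78 MHz ≤ fs/2 = 22.88 MHz, appears at 3.78 MHz.
68.54 MHz and 160.06 MHz both map to 22.78 MHz.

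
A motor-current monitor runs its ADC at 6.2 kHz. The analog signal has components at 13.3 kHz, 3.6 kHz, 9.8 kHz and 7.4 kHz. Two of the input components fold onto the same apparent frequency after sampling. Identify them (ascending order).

fs/2 = 3.1 kHz.
13.3 kHz mod fs = 0.9 kHz.
0.9 kHz ≤ fs/2 = 3.1 kHz, appears at 0.9 kHz.
3.6 kHz > fs/2 = 3.1 kHz, folds to fs − 3.6 kHz = 2.6 kHz.
9.8 kHz mod fs = 3.6 kHz.
3.6 kHz > fs/2 = 3.1 kHz, folds to fs − 3.6 kHz = 2.6 kHz.
7.4 kHz mod fs = 1.2 kHz.
1.2 kHz ≤ fs/2 = 3.1 kHz, appears at 1.2 kHz.
3.6 kHz and 9.8 kHz both map to 2.6 kHz.

3.6 kHz, 9.8 kHz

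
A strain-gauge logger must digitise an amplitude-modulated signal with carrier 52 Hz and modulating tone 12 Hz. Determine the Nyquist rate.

128 Hz

AM sidebands sit at fc ± fm = 40 Hz and 64 Hz.
Highest-frequency component: 64 Hz.
Nyquist rate = 2 × 64 Hz = 128 Hz.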